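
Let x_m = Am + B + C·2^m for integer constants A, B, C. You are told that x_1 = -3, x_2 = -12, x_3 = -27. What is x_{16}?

The three given values yield: A + B + 2C = -3; 2A + B + 4C = -12; 3A + B + 8C = -27.
Subtracting the first from the second: A + 2C = -9.
Subtracting the second from the third: A + 4C = -15.
Solving: C = -3, A = -3, then B = 6.
Therefore x_{16} = -48 + 6 + (-3)·65536 = -196650.

-196650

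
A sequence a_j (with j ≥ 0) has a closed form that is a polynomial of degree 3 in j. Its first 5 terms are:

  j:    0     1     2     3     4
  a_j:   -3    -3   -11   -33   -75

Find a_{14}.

-2915

1st diffs: 0, -8, -22, -42.
2nd diffs: -8, -14, -20.
3rd diffs: -6, -6 (constant).
Newton forward-difference form: a_j = -3 + (-8)·C(j,2) + (-6)·C(j,3).
At j = 14: j = 14, so a_{14} = -3 - 728 - 2184 = -2915.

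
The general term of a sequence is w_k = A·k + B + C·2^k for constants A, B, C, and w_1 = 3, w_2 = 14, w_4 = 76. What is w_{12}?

The three given values yield: A + B + 2C = 3; 2A + B + 4C = 14; 4A + B + 16C = 76.
Subtracting the first from the second: A + 2C = 11.
Subtracting the second from the third: 2A + 12C = 62.
Solving: C = 5, A = 1, then B = -8.
So w_k = 1·k + (-8) + 5·2^k; at k=12 this is 20484.

20484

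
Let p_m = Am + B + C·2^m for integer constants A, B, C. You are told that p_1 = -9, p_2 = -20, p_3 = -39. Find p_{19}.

The three given values yield: A + B + 2C = -9; 2A + B + 4C = -20; 3A + B + 8C = -39.
Subtracting the first from the second: A + 2C = -11.
Subtracting the second from the third: A + 4C = -19.
Solving: C = -4, A = -3, then B = 2.
Therefore p_{19} = -57 + 2 + (-4)·524288 = -2097207.

-2097207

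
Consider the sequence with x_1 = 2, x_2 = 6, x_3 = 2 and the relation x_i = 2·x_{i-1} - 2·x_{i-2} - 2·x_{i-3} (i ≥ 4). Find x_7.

-16

Compute successive terms:
x_4 = -12  x_5 = -40  x_6 = -60  x_7 = -16.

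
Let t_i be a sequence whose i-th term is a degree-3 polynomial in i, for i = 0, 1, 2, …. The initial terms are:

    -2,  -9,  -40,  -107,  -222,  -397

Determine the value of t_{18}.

1st diffs: -7, -31, -67, -115, -175.
2nd diffs: -24, -36, -48, -60.
3rd diffs: -12, -12, -12 (constant).
Newton forward-difference form: t_i = -2 + (-7)·C(i,1) + (-24)·C(i,2) + (-12)·C(i,3).
At i = 18: i = 18, so t_{18} = -2 - 126 - 3672 - 9792 = -13592.

-13592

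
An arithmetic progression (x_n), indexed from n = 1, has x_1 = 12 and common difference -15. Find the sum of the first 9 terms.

-432

x_n = 12 + (n - 1)·(-15).
x_9 = -108; S = 9·(12 + (-108))/2 = -432.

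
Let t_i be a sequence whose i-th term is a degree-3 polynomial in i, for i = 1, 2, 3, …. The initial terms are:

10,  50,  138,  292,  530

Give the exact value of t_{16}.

1st diffs: 40, 88, 154, 238.
2nd diffs: 48, 66, 84.
3rd diffs: 18, 18 (constant).
Newton forward-difference form: t_i = 10 + 40·C(i-1,1) + 48·C(i-1,2) + 18·C(i-1,3).
At i = 16: i-1 = 15, so t_{16} = 10 + 600 + 5040 + 8190 = 13840.

13840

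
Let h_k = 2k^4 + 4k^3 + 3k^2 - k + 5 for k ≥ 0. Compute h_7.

h_7 = 2·7^4 + 4·7^3 + 3·7^2 - 1·7 + 5 = 6319.

6319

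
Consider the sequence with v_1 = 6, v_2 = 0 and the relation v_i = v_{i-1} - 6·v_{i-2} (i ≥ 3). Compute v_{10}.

Applying the relation repeatedly:
v_3 = -36  v_4 = -36  v_5 = 180  v_6 = 396  v_7 = -684  v_8 = -3060  v_9 = 1044  v_{10} = 19404.

19404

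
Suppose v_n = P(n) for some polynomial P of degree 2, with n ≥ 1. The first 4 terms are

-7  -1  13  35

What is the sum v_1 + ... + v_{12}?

2072

1st diffs: 6, 14, 22.
2nd diffs: 8, 8 (constant).
Newton forward-difference form: v_n = -7 + 6·C(n-1,1) + 8·C(n-1,2).
Continuing: …, 65, 103, 149, 203, …, v_{12} = 499.
Summing n = 1..12 (12 terms) gives 2072.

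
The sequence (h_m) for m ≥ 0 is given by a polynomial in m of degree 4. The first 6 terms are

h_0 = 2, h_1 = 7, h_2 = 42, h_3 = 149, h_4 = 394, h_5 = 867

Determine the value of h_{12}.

1st diffs: 5, 35, 107, 245, 473.
2nd diffs: 30, 72, 138, 228.
3rd diffs: 42, 66, 90.
4th diffs: 24, 24 (constant).
Newton forward-difference form: h_m = 2 + 5·C(m,1) + 30·C(m,2) + 42·C(m,3) + 24·C(m,4).
At m = 12: m = 12, so h_{12} = 2 + 60 + 1980 + 9240 + 11880 = 23162.

23162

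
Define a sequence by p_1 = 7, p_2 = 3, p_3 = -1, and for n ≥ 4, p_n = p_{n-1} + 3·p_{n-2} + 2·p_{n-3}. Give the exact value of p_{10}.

3318

Iterate the recurrence:
p_4 = 22  p_5 = 25  p_6 = 89  p_7 = 208  p_8 = 525  p_9 = 1327  p_{10} = 3318.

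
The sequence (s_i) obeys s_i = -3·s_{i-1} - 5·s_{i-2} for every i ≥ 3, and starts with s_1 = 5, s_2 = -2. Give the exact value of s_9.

s_3 = -19;  s_4 = 67;  s_5 = -106;  s_6 = -17;  s_7 = 581;  s_8 = -1658;  s_9 = 2069.

2069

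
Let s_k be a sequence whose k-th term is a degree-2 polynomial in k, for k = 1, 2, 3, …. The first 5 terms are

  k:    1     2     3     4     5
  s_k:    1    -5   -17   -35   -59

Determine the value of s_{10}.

1st diffs: -6, -12, -18, -24.
2nd diffs: -6, -6, -6 (constant).
Newton forward-difference form: s_k = 1 + (-6)·C(k-1,1) + (-6)·C(k-1,2).
At k = 10: k-1 = 9, so s_{10} = 1 - 54 - 216 = -269.

-269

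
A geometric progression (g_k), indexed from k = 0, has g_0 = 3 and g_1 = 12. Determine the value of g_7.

49152

Common ratio r = 4.
g_k = 3·4^(k-0).
g_7 = 3·4^7 = 49152.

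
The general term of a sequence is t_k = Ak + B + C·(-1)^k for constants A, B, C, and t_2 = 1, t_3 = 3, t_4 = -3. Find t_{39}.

Plug in k = 2, 3, 4: 2A + B + C = 1; 3A + B - C = 3; 4A + B + C = -3.
Subtracting the first from the second: A - 2C = 2.
Subtracting the second from the third: A + 2C = -6.
Solving: C = -2, A = -2, then B = 7.
Therefore t_{39} = -78 + 7 + (-2)·(-1) = -69.

-69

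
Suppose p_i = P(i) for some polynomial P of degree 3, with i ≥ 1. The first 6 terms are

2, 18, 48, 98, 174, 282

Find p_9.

1st diffs: 16, 30, 50, 76, 108.
2nd diffs: 14, 20, 26, 32.
3rd diffs: 6, 6, 6 (constant).
Newton forward-difference form: p_i = 2 + 16·C(i-1,1) + 14·C(i-1,2) + 6·C(i-1,3).
At i = 9: i-1 = 8, so p_9 = 2 + 128 + 392 + 336 = 858.

858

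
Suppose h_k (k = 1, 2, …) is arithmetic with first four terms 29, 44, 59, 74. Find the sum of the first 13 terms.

1547

Common difference d = 15.
h_k = 29 + (k - 1)·15.
h_{13} = 209; S = 13·(29 + 209)/2 = 1547.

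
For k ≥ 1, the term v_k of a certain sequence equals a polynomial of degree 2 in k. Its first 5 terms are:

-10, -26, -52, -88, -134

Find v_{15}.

-1144

1st diffs: -16, -26, -36, -46.
2nd diffs: -10, -10, -10 (constant).
So v_k = -5k^2 - k - 4.
Evaluating at k = 15 gives v_{15} = -1144.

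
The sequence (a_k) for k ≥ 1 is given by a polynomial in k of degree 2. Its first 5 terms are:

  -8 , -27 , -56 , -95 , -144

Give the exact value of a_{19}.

-1880

1st diffs: -19, -29, -39, -49.
2nd diffs: -10, -10, -10 (constant).
Newton forward-difference form: a_k = -8 + (-19)·C(k-1,1) + (-10)·C(k-1,2).
At k = 19: k-1 = 18, so a_{19} = -8 - 342 - 1530 = -1880.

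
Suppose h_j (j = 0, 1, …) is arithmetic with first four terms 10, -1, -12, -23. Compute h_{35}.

Common difference d = -11.
h_j = 10 + (j - 0)·(-11).
h_{35} = 10 + 35·(-11) = -375.

-375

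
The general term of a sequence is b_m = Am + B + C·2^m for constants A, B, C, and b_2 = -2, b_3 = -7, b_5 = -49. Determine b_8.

The three given values yield: 2A + B + 4C = -2; 3A + B + 8C = -7; 5A + B + 32C = -49.
Subtracting the first from the second: A + 4C = -5.
Subtracting the second from the third: 2A + 24C = -42.
Solving: C = -2, A = 3, then B = 0.
Therefore b_8 = 24 + 0 + (-2)·256 = -488.

-488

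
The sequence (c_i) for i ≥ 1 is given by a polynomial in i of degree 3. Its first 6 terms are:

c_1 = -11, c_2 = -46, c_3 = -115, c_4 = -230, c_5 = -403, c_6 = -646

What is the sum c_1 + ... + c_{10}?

-8285

1st diffs: -35, -69, -115, -173, -243.
2nd diffs: -34, -46, -58, -70.
3rd diffs: -12, -12, -12 (constant).
Newton forward-difference form: c_i = -11 + (-35)·C(i-1,1) + (-34)·C(i-1,2) + (-12)·C(i-1,3).
Continuing: -971, -1390, -1915, -2558.
Summing i = 1..10 (10 terms) gives -8285.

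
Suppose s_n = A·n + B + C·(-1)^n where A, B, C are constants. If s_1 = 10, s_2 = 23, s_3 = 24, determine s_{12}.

93

At n = 1, 2, 3: A + B - C = 10; 2A + B + C = 23; 3A + B - C = 24.
Subtracting the first from the second: A + 2C = 13.
Subtracting the second from the third: A - 2C = 1.
Solving: C = 3, A = 7, then B = 6.
Hence s_{12} = 7·12 + 6 + 3·1 = 93.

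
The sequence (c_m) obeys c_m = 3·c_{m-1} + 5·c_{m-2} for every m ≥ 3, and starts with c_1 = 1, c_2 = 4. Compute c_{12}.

6783941

Step forward from the initial values:
c_3 = 17; c_4 = 71; c_5 = 298; c_6 = 1249; c_7 = 5237; c_8 = 21956; c_9 = 92053; c_{10} = 385939; c_{11} = 1618082; c_{12} = 6783941.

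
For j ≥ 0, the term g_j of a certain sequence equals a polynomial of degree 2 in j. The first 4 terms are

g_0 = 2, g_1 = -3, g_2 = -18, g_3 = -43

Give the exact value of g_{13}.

-843

1st diffs: -5, -15, -25.
2nd diffs: -10, -10 (constant).
Newton forward-difference form: g_j = 2 + (-5)·C(j,1) + (-10)·C(j,2).
At j = 13: j = 13, so g_{13} = 2 - 65 - 780 = -843.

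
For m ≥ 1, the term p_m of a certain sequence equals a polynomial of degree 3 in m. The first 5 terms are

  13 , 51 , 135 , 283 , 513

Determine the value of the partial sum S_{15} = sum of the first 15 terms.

49685

1st diffs: 38, 84, 148, 230.
2nd diffs: 46, 64, 82.
3rd diffs: 18, 18 (constant).
Newton forward-difference form: p_m = 13 + 38·C(m-1,1) + 46·C(m-1,2) + 18·C(m-1,3).
Continuing: …, 843, 1291, 1875, 2613, …, p_{15} = 11283.
Summing m = 1..15 (15 terms) gives 49685.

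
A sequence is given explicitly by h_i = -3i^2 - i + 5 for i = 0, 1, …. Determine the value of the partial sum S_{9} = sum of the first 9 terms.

Over i = 0..8: Σi = 36, Σi² = 204.
Total = (-3)·204 + (-1)·36 + (5)·9 = -603.

-603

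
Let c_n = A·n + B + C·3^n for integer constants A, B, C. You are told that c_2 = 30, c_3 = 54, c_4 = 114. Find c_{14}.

4783062

The three given values yield: 2A + B + 9C = 30; 3A + B + 27C = 54; 4A + B + 81C = 114.
Subtracting the first from the second: A + 18C = 24.
Subtracting the second from the third: A + 54C = 60.
Solving: C = 1, A = 6, then B = 9.
Hence c_{14} = 6·14 + 9 + 1·4782969 = 4783062.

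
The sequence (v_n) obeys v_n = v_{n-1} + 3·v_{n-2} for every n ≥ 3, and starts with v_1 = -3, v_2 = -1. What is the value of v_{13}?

-30307

Step forward from the initial values:
v_3 = -10  v_4 = -13  v_5 = -43  …  v_{10} = -2461  v_{11} = -5731  v_{12} = -13114  v_{13} = -30307.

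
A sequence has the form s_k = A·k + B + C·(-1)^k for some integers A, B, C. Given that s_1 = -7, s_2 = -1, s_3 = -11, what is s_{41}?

-87

At k = 1, 2, 3: A + B - C = -7; 2A + B + C = -1; 3A + B - C = -11.
Subtracting the first from the second: A + 2C = 6.
Subtracting the second from the third: A - 2C = -10.
Solving: C = 4, A = -2, then B = -1.
Therefore s_{41} = -82 + (-1) + 4·(-1) = -87.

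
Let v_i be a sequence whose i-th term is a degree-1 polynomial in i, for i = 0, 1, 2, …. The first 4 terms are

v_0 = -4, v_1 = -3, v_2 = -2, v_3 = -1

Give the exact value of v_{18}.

14

1st diffs: 1, 1, 1 (constant).
So v_i = i - 4.
Evaluating at i = 18 gives v_{18} = 14.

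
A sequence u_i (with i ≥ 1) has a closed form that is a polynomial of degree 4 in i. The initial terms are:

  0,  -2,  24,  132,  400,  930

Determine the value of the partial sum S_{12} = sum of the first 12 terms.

51766

1st diffs: -2, 26, 108, 268, 530.
2nd diffs: 28, 82, 160, 262.
3rd diffs: 54, 78, 102.
4th diffs: 24, 24 (constant).
So u_i = i^4 - i^3 - 5i^2 + 5i.
Continuing: …, 1848, 3304, 5472, 8550, …, u_{12} = 18348.
Summing i = 1..12 (12 terms) gives 51766.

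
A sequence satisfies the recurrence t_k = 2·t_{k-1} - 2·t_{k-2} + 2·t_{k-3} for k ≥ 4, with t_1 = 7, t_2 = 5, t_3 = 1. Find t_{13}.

Step forward from the initial values:
t_4 = 6, t_5 = 20, t_6 = 30, t_7 = 32, t_8 = 44, t_9 = 84, t_{10} = 144, t_{11} = 208, t_{12} = 296, t_{13} = 464.

464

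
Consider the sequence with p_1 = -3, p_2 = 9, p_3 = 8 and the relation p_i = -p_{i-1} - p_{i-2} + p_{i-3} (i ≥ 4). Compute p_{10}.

-103

Applying the relation repeatedly:
p_4 = -20;  p_5 = 21;  p_6 = 7;  p_7 = -48;  p_8 = 62;  p_9 = -7;  p_{10} = -103.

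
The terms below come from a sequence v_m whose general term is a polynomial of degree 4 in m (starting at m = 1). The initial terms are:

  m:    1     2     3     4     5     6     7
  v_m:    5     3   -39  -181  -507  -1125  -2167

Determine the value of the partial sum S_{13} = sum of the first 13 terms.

1st diffs: -2, -42, -142, -326, -618, -1042.
2nd diffs: -40, -100, -184, -292, -424.
3rd diffs: -60, -84, -108, -132.
4th diffs: -24, -24, -24 (constant).
So v_m = -m^4 + 5m^2 - 2m + 3.
Continuing: …, -3789, -6171, -9517, -14055, …, v_{13} = -27739.
Summing m = 1..13 (13 terms) gives -85319.

-85319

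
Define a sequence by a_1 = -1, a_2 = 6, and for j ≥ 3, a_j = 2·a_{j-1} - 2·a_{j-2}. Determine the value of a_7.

-56

Applying the relation repeatedly:
a_3 = 14; a_4 = 16; a_5 = 4; a_6 = -24; a_7 = -56.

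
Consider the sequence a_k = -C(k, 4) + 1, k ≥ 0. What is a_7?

C(7, 4) = 35, so a_7 = -34.

-34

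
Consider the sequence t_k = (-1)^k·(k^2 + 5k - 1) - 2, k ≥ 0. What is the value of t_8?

(-1)^8 = 1; k^2 + 5k - 1 at k=8 is 103; so t_8 = 101.

101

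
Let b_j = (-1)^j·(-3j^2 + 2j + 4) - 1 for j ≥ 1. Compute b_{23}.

1536

(-1)^23 = -1; -3j^2 + 2j + 4 at j=23 is -1537; so b_{23} = 1536.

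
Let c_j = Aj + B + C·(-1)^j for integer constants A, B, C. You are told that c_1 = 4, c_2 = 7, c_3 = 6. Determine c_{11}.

At j = 1, 2, 3: A + B - C = 4; 2A + B + C = 7; 3A + B - C = 6.
Subtracting the first from the second: A + 2C = 3.
Subtracting the second from the third: A - 2C = -1.
Solving: C = 1, A = 1, then B = 4.
Hence c_{11} = 1·11 + 4 + 1·(-1) = 14.

14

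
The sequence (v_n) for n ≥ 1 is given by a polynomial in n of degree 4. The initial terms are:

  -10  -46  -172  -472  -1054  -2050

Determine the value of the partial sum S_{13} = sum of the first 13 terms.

1st diffs: -36, -126, -300, -582, -996.
2nd diffs: -90, -174, -282, -414.
3rd diffs: -84, -108, -132.
4th diffs: -24, -24 (constant).
Newton forward-difference form: v_n = -10 + (-36)·C(n-1,1) + (-90)·C(n-1,2) + (-84)·C(n-1,3) + (-24)·C(n-1,4).
Continuing: …, -3616, -5932, -9202, -13654, …, v_{13} = -36742.
Summing n = 1..13 (13 terms) gives -119626.

-119626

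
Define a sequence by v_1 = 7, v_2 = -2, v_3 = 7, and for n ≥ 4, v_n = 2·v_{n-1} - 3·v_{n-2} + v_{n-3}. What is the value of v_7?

Compute successive terms:
v_4 = 27  v_5 = 31  v_6 = -12  v_7 = -90.

-90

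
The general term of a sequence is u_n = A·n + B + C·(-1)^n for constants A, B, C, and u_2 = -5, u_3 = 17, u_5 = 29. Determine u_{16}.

79

At n = 2, 3, 5: 2A + B + C = -5; 3A + B - C = 17; 5A + B - C = 29.
Subtracting the first from the second: A - 2C = 22.
Subtracting the second from the third: 2A = 12.
Solving: C = -8, A = 6, then B = -9.
So u_n = 6·n + (-9) + (-8)·(-1)^n; at n=16 this is 79.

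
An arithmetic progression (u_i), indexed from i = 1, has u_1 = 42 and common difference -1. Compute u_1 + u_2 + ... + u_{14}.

497

u_i = 42 + (i - 1)·(-1).
u_{14} = 29; S = 14·(42 + 29)/2 = 497.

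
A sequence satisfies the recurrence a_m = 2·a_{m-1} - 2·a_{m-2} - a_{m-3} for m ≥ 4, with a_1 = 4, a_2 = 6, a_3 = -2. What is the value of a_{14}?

Compute successive terms:
a_4 = -20;  a_5 = -42;  a_6 = -42;  …;  a_{11} = -202;  a_{12} = -1370;  a_{13} = -2652;  a_{14} = -2362.

-2362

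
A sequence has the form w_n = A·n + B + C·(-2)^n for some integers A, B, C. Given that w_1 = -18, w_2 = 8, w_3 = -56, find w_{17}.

The three given values yield: A + B - 2C = -18; 2A + B + 4C = 8; 3A + B - 8C = -56.
Subtracting the first from the second: A + 6C = 26.
Subtracting the second from the third: A - 12C = -64.
Solving: C = 5, A = -4, then B = -4.
Hence w_{17} = -4·17 + (-4) + 5·(-131072) = -655432.

-655432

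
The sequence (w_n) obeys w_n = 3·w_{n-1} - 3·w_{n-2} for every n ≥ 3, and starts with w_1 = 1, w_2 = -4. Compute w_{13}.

729

w_3 = -15, w_4 = -33, w_5 = -54, …, w_{10} = 891, w_{11} = 1458, w_{12} = 1701, w_{13} = 729.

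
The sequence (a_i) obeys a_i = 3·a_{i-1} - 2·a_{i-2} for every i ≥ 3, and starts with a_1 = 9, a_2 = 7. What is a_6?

Step forward from the initial values:
a_3 = 3; a_4 = -5; a_5 = -21; a_6 = -53.
(Characteristic roots are 2 and 1.)

-53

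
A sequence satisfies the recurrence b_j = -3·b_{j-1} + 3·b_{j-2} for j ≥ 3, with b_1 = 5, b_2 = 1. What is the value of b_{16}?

-310070673

Step forward from the initial values:
b_3 = 12  b_4 = -33  b_5 = 135  …  b_{13} = 5689845  b_{14} = -21571839  b_{15} = 81785052  b_{16} = -310070673.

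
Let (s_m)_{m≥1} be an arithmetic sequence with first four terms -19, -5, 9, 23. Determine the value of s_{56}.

Common difference d = 14.
s_m = -19 + (m - 1)·14.
s_{56} = -19 + 55·14 = 751.

751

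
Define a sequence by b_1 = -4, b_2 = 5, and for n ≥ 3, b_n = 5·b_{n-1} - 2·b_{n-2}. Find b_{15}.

2766310437

b_3 = 33, b_4 = 155, b_5 = 709, …, b_{12} = 29144915, b_{13} = 132946069, b_{14} = 606440515, b_{15} = 2766310437.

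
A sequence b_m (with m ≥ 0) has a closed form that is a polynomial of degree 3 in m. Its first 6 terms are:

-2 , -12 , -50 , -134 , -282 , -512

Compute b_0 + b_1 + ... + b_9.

-7610

1st diffs: -10, -38, -84, -148, -230.
2nd diffs: -28, -46, -64, -82.
3rd diffs: -18, -18, -18 (constant).
So b_m = -3m^3 - 5m^2 - 2m - 2.
Continuing: -842, -1290, -1874, -2612.
Summing m = 0..9 (10 terms) gives -7610.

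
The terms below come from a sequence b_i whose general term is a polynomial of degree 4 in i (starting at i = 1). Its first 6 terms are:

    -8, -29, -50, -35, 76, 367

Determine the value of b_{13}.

19540

1st diffs: -21, -21, 15, 111, 291.
2nd diffs: 0, 36, 96, 180.
3rd diffs: 36, 60, 84.
4th diffs: 24, 24 (constant).
Newton forward-difference form: b_i = -8 + (-21)·C(i-1,1) + 36·C(i-1,3) + 24·C(i-1,4).
At i = 13: i-1 = 12, so b_{13} = -8 - 252 + 7920 + 11880 = 19540.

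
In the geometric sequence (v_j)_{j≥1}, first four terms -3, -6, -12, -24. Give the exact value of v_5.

Common ratio r = 2.
v_j = (-3)·2^(j-1).
v_5 = (-3)·2^4 = -48.

-48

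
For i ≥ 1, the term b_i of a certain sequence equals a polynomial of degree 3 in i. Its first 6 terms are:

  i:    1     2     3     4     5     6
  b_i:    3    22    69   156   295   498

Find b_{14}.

5866

1st diffs: 19, 47, 87, 139, 203.
2nd diffs: 28, 40, 52, 64.
3rd diffs: 12, 12, 12 (constant).
Newton forward-difference form: b_i = 3 + 19·C(i-1,1) + 28·C(i-1,2) + 12·C(i-1,3).
At i = 14: i-1 = 13, so b_{14} = 3 + 247 + 2184 + 3432 = 5866.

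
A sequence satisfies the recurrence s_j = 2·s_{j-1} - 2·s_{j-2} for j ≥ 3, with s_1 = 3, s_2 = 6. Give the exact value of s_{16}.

Step forward from the initial values:
s_3 = 6; s_4 = 0; s_5 = -12; …; s_{13} = -192; s_{14} = -384; s_{15} = -384; s_{16} = 0.

0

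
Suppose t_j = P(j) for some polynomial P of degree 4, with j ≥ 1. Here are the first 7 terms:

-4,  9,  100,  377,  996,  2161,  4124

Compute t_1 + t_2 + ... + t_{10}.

44681

1st diffs: 13, 91, 277, 619, 1165, 1963.
2nd diffs: 78, 186, 342, 546, 798.
3rd diffs: 108, 156, 204, 252.
4th diffs: 48, 48, 48 (constant).
So t_j = 2j^4 - 2j^3 + j^2 - 6j + 1.
Continuing: 7185, 11692, 18041.
Summing j = 1..10 (10 terms) gives 44681.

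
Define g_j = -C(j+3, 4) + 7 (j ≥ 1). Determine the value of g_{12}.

-1358

C(15, 4) = 1365, so g_{12} = -1358.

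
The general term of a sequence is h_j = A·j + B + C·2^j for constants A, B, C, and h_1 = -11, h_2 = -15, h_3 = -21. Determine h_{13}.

-8225

Plug in j = 1, 2, 3: A + B + 2C = -11; 2A + B + 4C = -15; 3A + B + 8C = -21.
Subtracting the first from the second: A + 2C = -4.
Subtracting the second from the third: A + 4C = -6.
Solving: C = -1, A = -2, then B = -7.
Hence h_{13} = -2·13 + (-7) + (-1)·8192 = -8225.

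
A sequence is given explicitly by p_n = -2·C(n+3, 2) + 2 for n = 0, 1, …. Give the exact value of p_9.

C(12, 2) = 66, so p_9 = -130.

-130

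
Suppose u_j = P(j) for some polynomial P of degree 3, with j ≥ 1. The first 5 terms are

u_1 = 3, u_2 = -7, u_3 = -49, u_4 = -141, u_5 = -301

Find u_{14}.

-7771

1st diffs: -10, -42, -92, -160.
2nd diffs: -32, -50, -68.
3rd diffs: -18, -18 (constant).
Newton forward-difference form: u_j = 3 + (-10)·C(j-1,1) + (-32)·C(j-1,2) + (-18)·C(j-1,3).
At j = 14: j-1 = 13, so u_{14} = 3 - 130 - 2496 - 5148 = -7771.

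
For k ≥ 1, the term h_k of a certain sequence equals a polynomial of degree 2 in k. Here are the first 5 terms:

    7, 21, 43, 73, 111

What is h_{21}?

1st diffs: 14, 22, 30, 38.
2nd diffs: 8, 8, 8 (constant).
So h_k = 4k^2 + 2k + 1.
Evaluating at k = 21 gives h_{21} = 1807.

1807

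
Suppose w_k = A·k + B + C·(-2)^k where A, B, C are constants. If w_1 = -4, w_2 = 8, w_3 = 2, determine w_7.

At k = 1, 2, 3: A + B - 2C = -4; 2A + B + 4C = 8; 3A + B - 8C = 2.
Subtracting the first from the second: A + 6C = 12.
Subtracting the second from the third: A - 12C = -6.
Solving: C = 1, A = 6, then B = -8.
Hence w_7 = 6·7 + (-8) + 1·(-128) = -94.

-94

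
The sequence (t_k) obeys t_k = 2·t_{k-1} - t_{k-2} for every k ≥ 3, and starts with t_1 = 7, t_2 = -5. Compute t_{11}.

-113

Applying the relation repeatedly:
t_3 = -17;  t_4 = -29;  t_5 = -41;  t_6 = -53;  t_7 = -65;  t_8 = -77;  t_9 = -89;  t_{10} = -101;  t_{11} = -113.
(Characteristic roots are 1 and 1.)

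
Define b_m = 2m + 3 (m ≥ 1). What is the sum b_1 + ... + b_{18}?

396

Over m = 1..18: Σm = 171.
Total = (2)·171 + (3)·18 = 396.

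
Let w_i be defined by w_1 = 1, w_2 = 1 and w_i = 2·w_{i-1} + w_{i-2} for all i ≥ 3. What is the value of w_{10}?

Step forward from the initial values:
w_3 = 3, w_4 = 7, w_5 = 17, w_6 = 41, w_7 = 99, w_8 = 239, w_9 = 577, w_{10} = 1393.

1393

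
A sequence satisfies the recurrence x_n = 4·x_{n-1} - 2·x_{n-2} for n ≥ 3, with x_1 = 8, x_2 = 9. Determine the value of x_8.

Compute successive terms:
x_3 = 20  x_4 = 62  x_5 = 208  x_6 = 708  x_7 = 2416  x_8 = 8248.

8248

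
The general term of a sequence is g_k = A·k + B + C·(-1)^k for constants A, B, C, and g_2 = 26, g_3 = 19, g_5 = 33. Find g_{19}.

Write the equations: 2A + B + C = 26; 3A + B - C = 19; 5A + B - C = 33.
Subtracting the first from the second: A - 2C = -7.
Subtracting the second from the third: 2A = 14.
Solving: C = 7, A = 7, then B = 5.
So g_k = 7·k + 5 + 7·(-1)^k; at k=19 this is 131.

131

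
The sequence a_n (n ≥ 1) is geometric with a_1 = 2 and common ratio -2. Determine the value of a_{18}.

-262144

a_n = 2·(-2)^(n-1).
a_{18} = 2·(-2)^17 = -262144.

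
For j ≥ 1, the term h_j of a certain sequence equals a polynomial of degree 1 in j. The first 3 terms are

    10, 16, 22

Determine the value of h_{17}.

106

1st diffs: 6, 6 (constant).
So h_j = 6j + 4.
Evaluating at j = 17 gives h_{17} = 106.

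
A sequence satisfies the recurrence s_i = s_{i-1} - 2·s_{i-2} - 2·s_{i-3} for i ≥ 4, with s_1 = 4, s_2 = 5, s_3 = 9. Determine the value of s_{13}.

2151

s_4 = -9;  s_5 = -37;  s_6 = -37;  s_7 = 55;  s_8 = 203;  s_9 = 167;  s_{10} = -349;  s_{11} = -1089;  s_{12} = -725;  s_{13} = 2151.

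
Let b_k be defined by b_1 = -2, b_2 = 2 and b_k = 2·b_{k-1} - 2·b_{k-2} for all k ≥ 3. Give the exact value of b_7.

-32

Iterate the recurrence:
b_3 = 8; b_4 = 12; b_5 = 8; b_6 = -8; b_7 = -32.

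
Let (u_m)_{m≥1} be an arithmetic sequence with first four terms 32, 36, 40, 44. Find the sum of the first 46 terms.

Common difference d = 4.
u_m = 32 + (m - 1)·4.
u_{46} = 212; S = 46·(32 + 212)/2 = 5612.

5612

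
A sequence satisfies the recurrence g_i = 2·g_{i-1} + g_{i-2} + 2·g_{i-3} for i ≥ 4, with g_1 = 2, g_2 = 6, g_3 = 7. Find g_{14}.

432124

Applying the relation repeatedly:
g_4 = 24, g_5 = 67, g_6 = 172, …, g_{11} = 22987, g_{12} = 61120, g_{13} = 162515, g_{14} = 432124.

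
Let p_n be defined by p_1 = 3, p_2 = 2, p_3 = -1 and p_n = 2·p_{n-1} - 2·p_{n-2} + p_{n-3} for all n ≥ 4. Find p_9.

Step forward from the initial values:
p_4 = -3;  p_5 = -2;  p_6 = 1;  p_7 = 3;  p_8 = 2;  p_9 = -1.

-1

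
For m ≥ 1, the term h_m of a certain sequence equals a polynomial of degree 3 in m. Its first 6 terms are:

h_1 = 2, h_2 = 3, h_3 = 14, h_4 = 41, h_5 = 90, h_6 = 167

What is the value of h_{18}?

1st diffs: 1, 11, 27, 49, 77.
2nd diffs: 10, 16, 22, 28.
3rd diffs: 6, 6, 6 (constant).
Newton forward-difference form: h_m = 2 + 1·C(m-1,1) + 10·C(m-1,2) + 6·C(m-1,3).
At m = 18: m-1 = 17, so h_{18} = 2 + 17 + 1360 + 4080 = 5459.

5459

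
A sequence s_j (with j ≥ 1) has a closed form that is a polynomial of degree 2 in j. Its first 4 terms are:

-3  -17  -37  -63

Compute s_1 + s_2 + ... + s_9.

1st diffs: -14, -20, -26.
2nd diffs: -6, -6 (constant).
So s_j = -3j^2 - 5j + 5.
Continuing: …, -95, -133, -177, -227, …, s_9 = -283.
Summing j = 1..9 (9 terms) gives -1035.

-1035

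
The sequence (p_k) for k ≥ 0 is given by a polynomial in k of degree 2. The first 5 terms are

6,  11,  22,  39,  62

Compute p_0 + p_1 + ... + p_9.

1005

1st diffs: 5, 11, 17, 23.
2nd diffs: 6, 6, 6 (constant).
So p_k = 3k^2 + 2k + 6.
Continuing: …, 91, 126, 167, 214, …, p_9 = 267.
Summing k = 0..9 (10 terms) gives 1005.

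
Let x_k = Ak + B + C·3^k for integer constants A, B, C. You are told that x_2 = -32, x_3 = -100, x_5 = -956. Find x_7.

-8724

The three given values yield: 2A + B + 9C = -32; 3A + B + 27C = -100; 5A + B + 243C = -956.
Subtracting the first from the second: A + 18C = -68.
Subtracting the second from the third: 2A + 216C = -856.
Solving: C = -4, A = 4, then B = -4.
Hence x_7 = 4·7 + (-4) + (-4)·2187 = -8724.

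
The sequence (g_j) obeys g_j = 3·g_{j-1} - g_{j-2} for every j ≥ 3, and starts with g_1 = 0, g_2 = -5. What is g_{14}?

-606965

Iterate the recurrence:
g_3 = -15;  g_4 = -40;  g_5 = -105;  …;  g_{11} = -33825;  g_{12} = -88555;  g_{13} = -231840;  g_{14} = -606965.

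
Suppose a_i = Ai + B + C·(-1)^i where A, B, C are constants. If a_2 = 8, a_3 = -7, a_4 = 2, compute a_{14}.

Plug in i = 2, 3, 4: 2A + B + C = 8; 3A + B - C = -7; 4A + B + C = 2.
Subtracting the first from the second: A - 2C = -15.
Subtracting the second from the third: A + 2C = 9.
Solving: C = 6, A = -3, then B = 8.
Hence a_{14} = -3·14 + 8 + 6·1 = -28.

-28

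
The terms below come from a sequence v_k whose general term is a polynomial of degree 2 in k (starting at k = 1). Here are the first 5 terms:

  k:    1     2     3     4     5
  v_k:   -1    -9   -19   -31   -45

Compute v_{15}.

-295

1st diffs: -8, -10, -12, -14.
2nd diffs: -2, -2, -2 (constant).
So v_k = -k^2 - 5k + 5.
Evaluating at k = 15 gives v_{15} = -295.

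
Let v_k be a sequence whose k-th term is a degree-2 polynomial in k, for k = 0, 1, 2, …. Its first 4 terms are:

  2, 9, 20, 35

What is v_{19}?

1st diffs: 7, 11, 15.
2nd diffs: 4, 4 (constant).
Newton forward-difference form: v_k = 2 + 7·C(k,1) + 4·C(k,2).
At k = 19: k = 19, so v_{19} = 2 + 133 + 684 = 819.

819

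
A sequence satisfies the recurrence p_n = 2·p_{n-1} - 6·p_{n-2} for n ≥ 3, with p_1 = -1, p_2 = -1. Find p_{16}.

p_3 = 4; p_4 = 14; p_5 = 4; …; p_{13} = -15296; p_{14} = 83264; p_{15} = 258304; p_{16} = 17024.

17024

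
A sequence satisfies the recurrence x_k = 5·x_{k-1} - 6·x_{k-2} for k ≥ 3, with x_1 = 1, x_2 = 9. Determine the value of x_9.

44391

Applying the relation repeatedly:
x_3 = 39, x_4 = 141, x_5 = 471, x_6 = 1509, x_7 = 4719, x_8 = 14541, x_9 = 44391.
(Characteristic roots are 3 and 2.)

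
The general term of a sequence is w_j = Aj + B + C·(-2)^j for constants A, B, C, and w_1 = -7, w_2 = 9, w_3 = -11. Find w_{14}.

Plug in j = 1, 2, 3: A + B - 2C = -7; 2A + B + 4C = 9; 3A + B - 8C = -11.
Subtracting the first from the second: A + 6C = 16.
Subtracting the second from the third: A - 12C = -20.
Solving: C = 2, A = 4, then B = -7.
So w_j = 4·j + (-7) + 2·(-2)^j; at j=14 this is 32817.

32817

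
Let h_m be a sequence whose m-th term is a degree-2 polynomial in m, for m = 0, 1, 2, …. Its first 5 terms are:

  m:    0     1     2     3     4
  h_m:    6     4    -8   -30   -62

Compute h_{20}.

-1934

1st diffs: -2, -12, -22, -32.
2nd diffs: -10, -10, -10 (constant).
So h_m = -5m^2 + 3m + 6.
Evaluating at m = 20 gives h_{20} = -1934.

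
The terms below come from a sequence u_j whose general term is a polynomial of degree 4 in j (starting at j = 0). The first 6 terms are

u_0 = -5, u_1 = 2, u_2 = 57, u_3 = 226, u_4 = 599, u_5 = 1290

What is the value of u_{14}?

52509

1st diffs: 7, 55, 169, 373, 691.
2nd diffs: 48, 114, 204, 318.
3rd diffs: 66, 90, 114.
4th diffs: 24, 24 (constant).
So u_j = j^4 + 5j^3 + 2j^2 - j - 5.
Evaluating at j = 14 gives u_{14} = 52509.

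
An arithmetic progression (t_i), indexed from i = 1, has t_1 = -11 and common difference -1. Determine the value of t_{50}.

t_i = -11 + (i - 1)·(-1).
t_{50} = -11 + 49·(-1) = -60.

-60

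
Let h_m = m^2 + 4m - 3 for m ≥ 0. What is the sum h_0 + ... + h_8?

Over m = 0..8: Σm = 36, Σm² = 204.
Total = (1)·204 + (4)·36 + (-3)·9 = 321.

321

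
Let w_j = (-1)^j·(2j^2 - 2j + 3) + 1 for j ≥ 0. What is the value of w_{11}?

(-1)^11 = -1; 2j^2 - 2j + 3 at j=11 is 223; so w_{11} = -222.

-222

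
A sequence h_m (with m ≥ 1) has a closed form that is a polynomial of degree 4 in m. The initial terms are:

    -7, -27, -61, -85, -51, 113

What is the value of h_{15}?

1st diffs: -20, -34, -24, 34, 164.
2nd diffs: -14, 10, 58, 130.
3rd diffs: 24, 48, 72.
4th diffs: 24, 24 (constant).
So h_m = m^4 - 6m^3 + 4m^2 - 5m - 1.
Evaluating at m = 15 gives h_{15} = 31199.

31199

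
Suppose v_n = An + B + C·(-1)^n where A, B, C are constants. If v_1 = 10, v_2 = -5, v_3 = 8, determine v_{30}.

-33

Write the equations: A + B - C = 10; 2A + B + C = -5; 3A + B - C = 8.
Subtracting the first from the second: A + 2C = -15.
Subtracting the second from the third: A - 2C = 13.
Solving: C = -7, A = -1, then B = 4.
Therefore v_{30} = -30 + 4 + (-7)·1 = -33.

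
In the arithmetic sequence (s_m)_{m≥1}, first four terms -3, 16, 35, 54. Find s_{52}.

Common difference d = 19.
s_m = -3 + (m - 1)·19.
s_{52} = -3 + 51·19 = 966.

966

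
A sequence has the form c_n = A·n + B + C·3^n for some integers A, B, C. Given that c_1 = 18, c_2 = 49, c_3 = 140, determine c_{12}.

2657219

At n = 1, 2, 3: A + B + 3C = 18; 2A + B + 9C = 49; 3A + B + 27C = 140.
Subtracting the first from the second: A + 6C = 31.
Subtracting the second from the third: A + 18C = 91.
Solving: C = 5, A = 1, then B = 2.
So c_n = 1·n + 2 + 5·3^n; at n=12 this is 2657219.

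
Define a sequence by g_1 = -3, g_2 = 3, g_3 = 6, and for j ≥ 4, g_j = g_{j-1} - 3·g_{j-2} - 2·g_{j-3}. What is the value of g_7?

g_4 = 3; g_5 = -21; g_6 = -42; g_7 = 15.

15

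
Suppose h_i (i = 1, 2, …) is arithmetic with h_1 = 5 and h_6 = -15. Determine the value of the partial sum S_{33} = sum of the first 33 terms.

-1947

Common difference d = (-15 - 5) / (6 - 1) = -4.
h_i = 5 + (i - 1)·(-4).
h_{33} = -123; S = 33·(5 + (-123))/2 = -1947.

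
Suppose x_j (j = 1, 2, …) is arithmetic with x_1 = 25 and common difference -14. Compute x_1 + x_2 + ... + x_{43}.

x_j = 25 + (j - 1)·(-14).
x_{43} = -563; S = 43·(25 + (-563))/2 = -11567.

-11567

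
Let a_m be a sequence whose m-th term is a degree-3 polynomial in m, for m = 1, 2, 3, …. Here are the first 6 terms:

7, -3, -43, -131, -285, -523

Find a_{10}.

-2675

1st diffs: -10, -40, -88, -154, -238.
2nd diffs: -30, -48, -66, -84.
3rd diffs: -18, -18, -18 (constant).
Newton forward-difference form: a_m = 7 + (-10)·C(m-1,1) + (-30)·C(m-1,2) + (-18)·C(m-1,3).
At m = 10: m-1 = 9, so a_{10} = 7 - 90 - 1080 - 1512 = -2675.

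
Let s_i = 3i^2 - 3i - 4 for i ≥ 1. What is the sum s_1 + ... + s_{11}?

1276

Over i = 1..11: Σi = 66, Σi² = 506.
Total = (3)·506 + (-3)·66 + (-4)·11 = 1276.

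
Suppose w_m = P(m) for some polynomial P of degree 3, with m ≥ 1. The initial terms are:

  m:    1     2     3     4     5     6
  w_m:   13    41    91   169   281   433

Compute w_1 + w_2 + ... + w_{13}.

12935

1st diffs: 28, 50, 78, 112, 152.
2nd diffs: 22, 28, 34, 40.
3rd diffs: 6, 6, 6 (constant).
So w_m = m^3 + 5m^2 + 6m + 1.
Continuing: …, 631, 881, 1189, 1561, …, w_{13} = 3121.
Summing m = 1..13 (13 terms) gives 12935.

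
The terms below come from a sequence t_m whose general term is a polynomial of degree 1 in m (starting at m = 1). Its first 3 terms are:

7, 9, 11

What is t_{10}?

1st diffs: 2, 2 (constant).
So t_m = 2m + 5.
Evaluating at m = 10 gives t_{10} = 25.

25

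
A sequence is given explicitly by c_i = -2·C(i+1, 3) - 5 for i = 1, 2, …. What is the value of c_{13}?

C(14, 3) = 364, so c_{13} = -733.

-733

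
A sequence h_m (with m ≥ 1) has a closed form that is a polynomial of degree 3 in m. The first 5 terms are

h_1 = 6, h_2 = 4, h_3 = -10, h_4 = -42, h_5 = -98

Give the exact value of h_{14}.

1st diffs: -2, -14, -32, -56.
2nd diffs: -12, -18, -24.
3rd diffs: -6, -6 (constant).
Newton forward-difference form: h_m = 6 + (-2)·C(m-1,1) + (-12)·C(m-1,2) + (-6)·C(m-1,3).
At m = 14: m-1 = 13, so h_{14} = 6 - 26 - 936 - 1716 = -2672.

-2672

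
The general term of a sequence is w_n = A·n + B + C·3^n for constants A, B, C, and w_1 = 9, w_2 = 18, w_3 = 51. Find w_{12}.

Write the equations: A + B + 3C = 9; 2A + B + 9C = 18; 3A + B + 27C = 51.
Subtracting the first from the second: A + 6C = 9.
Subtracting the second from the third: A + 18C = 33.
Solving: C = 2, A = -3, then B = 6.
Hence w_{12} = -3·12 + 6 + 2·531441 = 1062852.

1062852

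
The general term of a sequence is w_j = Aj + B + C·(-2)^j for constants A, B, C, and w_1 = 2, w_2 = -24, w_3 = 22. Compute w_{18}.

The three given values yield: A + B - 2C = 2; 2A + B + 4C = -24; 3A + B - 8C = 22.
Subtracting the first from the second: A + 6C = -26.
Subtracting the second from the third: A - 12C = 46.
Solving: C = -4, A = -2, then B = -4.
Hence w_{18} = -2·18 + (-4) + (-4)·262144 = -1048616.

-1048616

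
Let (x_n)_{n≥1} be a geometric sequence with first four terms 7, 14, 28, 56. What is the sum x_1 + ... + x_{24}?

117440505

Common ratio r = 2.
x_n = 7·2^(n-1).
S = 7·(2^24 - 1)/(2 - 1) = 7·(16777216 - 1)/(1) = 117440505.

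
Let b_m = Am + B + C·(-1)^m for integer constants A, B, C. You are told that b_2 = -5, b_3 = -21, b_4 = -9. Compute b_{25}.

Write the equations: 2A + B + C = -5; 3A + B - C = -21; 4A + B + C = -9.
Subtracting the first from the second: A - 2C = -16.
Subtracting the second from the third: A + 2C = 12.
Solving: C = 7, A = -2, then B = -8.
Hence b_{25} = -2·25 + (-8) + 7·(-1) = -65.

-65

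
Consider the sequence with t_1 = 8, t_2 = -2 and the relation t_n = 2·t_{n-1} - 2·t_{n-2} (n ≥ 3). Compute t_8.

Iterate the recurrence:
t_3 = -20  t_4 = -36  t_5 = -32  t_6 = 8  t_7 = 80  t_8 = 144.

144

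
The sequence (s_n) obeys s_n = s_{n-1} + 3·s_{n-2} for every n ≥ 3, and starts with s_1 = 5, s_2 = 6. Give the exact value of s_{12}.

s_3 = 21;  s_4 = 39;  s_5 = 102;  s_6 = 219;  s_7 = 525;  s_8 = 1182;  s_9 = 2757;  s_{10} = 6303;  s_{11} = 14574;  s_{12} = 33483.

33483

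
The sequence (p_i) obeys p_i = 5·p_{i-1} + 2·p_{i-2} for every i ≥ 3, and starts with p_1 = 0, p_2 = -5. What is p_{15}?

-14518959325

Compute successive terms:
p_3 = -25, p_4 = -135, p_5 = -725, …, p_{12} = -93639535, p_{13} = -503057925, p_{14} = -2702568695, p_{15} = -14518959325.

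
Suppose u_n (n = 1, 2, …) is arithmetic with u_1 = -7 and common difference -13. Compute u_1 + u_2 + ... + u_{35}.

u_n = -7 + (n - 1)·(-13).
u_{35} = -449; S = 35·(-7 + (-449))/2 = -7980.

-7980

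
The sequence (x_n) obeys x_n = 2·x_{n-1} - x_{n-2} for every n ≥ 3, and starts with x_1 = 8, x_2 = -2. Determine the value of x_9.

-72

x_3 = -12;  x_4 = -22;  x_5 = -32;  x_6 = -42;  x_7 = -52;  x_8 = -62;  x_9 = -72.
(Characteristic roots are 1 and 1.)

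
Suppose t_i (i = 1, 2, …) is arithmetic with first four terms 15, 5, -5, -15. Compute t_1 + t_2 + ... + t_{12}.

-480

Common difference d = -10.
t_i = 15 + (i - 1)·(-10).
t_{12} = -95; S = 12·(15 + (-95))/2 = -480.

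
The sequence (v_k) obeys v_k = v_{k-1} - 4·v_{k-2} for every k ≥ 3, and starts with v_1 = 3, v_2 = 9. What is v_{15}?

Iterate the recurrence:
v_3 = -3, v_4 = -39, v_5 = -27, …, v_{12} = 5241, v_{13} = -13947, v_{14} = -34911, v_{15} = 20877.

20877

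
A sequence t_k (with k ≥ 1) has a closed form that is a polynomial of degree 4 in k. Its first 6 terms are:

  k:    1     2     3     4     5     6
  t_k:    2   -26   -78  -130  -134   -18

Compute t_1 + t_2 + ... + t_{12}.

1st diffs: -28, -52, -52, -4, 116.
2nd diffs: -24, 0, 48, 120.
3rd diffs: 24, 48, 72.
4th diffs: 24, 24 (constant).
Newton forward-difference form: t_k = 2 + (-28)·C(k-1,1) + (-24)·C(k-1,2) + 24·C(k-1,3) + 24·C(k-1,4).
Continuing: …, 314, 982, 2130, 3926, …, t_{12} = 10254.
Summing k = 1..12 (12 terms) gives 23784.

23784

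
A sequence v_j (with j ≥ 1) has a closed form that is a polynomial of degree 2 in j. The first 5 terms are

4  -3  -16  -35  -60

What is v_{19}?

-1040

1st diffs: -7, -13, -19, -25.
2nd diffs: -6, -6, -6 (constant).
Newton forward-difference form: v_j = 4 + (-7)·C(j-1,1) + (-6)·C(j-1,2).
At j = 19: j-1 = 18, so v_{19} = 4 - 126 - 918 = -1040.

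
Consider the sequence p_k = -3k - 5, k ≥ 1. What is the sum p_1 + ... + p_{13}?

-338

Over k = 1..13: Σk = 91.
Total = (-3)·91 + (-5)·13 = -338.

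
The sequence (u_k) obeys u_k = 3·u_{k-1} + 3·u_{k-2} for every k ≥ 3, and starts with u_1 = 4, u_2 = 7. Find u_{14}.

74170647

Step forward from the initial values:
u_3 = 33, u_4 = 120, u_5 = 459, …, u_{11} = 1361043, u_{12} = 5160105, u_{13} = 19563444, u_{14} = 74170647.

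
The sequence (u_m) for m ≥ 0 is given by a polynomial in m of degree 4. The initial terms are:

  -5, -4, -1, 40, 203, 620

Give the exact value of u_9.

1st diffs: 1, 3, 41, 163, 417.
2nd diffs: 2, 38, 122, 254.
3rd diffs: 36, 84, 132.
4th diffs: 48, 48 (constant).
Newton forward-difference form: u_m = -5 + 1·C(m,1) + 2·C(m,2) + 36·C(m,3) + 48·C(m,4).
At m = 9: m = 9, so u_9 = -5 + 9 + 72 + 3024 + 6048 = 9148.

9148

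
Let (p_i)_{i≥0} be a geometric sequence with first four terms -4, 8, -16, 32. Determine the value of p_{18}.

-1048576

Common ratio r = -2.
p_i = (-4)·(-2)^(i-0).
p_{18} = (-4)·(-2)^18 = -1048576.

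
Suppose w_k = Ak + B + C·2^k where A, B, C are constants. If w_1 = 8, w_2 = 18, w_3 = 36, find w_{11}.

8212

Write the equations: A + B + 2C = 8; 2A + B + 4C = 18; 3A + B + 8C = 36.
Subtracting the first from the second: A + 2C = 10.
Subtracting the second from the third: A + 4C = 18.
Solving: C = 4, A = 2, then B = -2.
Hence w_{11} = 2·11 + (-2) + 4·2048 = 8212.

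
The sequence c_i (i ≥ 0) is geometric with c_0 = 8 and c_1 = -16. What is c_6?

512

Common ratio r = -2.
c_i = 8·(-2)^(i-0).
c_6 = 8·(-2)^6 = 512.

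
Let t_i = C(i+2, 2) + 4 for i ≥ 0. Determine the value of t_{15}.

C(17, 2) = 136, so t_{15} = 140.

140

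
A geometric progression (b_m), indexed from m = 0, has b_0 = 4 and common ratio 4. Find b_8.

b_m = 4·4^(m-0).
b_8 = 4·4^8 = 262144.

262144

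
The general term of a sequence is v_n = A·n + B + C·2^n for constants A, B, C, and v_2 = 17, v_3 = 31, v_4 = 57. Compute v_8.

785

Write the equations: 2A + B + 4C = 17; 3A + B + 8C = 31; 4A + B + 16C = 57.
Subtracting the first from the second: A + 4C = 14.
Subtracting the second from the third: A + 8C = 26.
Solving: C = 3, A = 2, then B = 1.
Hence v_8 = 2·8 + 1 + 3·256 = 785.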